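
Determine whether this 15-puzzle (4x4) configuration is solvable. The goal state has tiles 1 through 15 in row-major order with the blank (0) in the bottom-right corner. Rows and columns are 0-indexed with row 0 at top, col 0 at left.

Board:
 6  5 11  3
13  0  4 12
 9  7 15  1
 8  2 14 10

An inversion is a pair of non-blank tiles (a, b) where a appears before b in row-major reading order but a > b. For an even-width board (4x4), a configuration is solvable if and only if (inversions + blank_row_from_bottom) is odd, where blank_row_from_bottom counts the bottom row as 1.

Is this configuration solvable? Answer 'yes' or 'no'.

Inversions: 48
Blank is in row 1 (0-indexed from top), which is row 3 counting from the bottom (bottom = 1).
48 + 3 = 51, which is odd, so the puzzle is solvable.

Answer: yes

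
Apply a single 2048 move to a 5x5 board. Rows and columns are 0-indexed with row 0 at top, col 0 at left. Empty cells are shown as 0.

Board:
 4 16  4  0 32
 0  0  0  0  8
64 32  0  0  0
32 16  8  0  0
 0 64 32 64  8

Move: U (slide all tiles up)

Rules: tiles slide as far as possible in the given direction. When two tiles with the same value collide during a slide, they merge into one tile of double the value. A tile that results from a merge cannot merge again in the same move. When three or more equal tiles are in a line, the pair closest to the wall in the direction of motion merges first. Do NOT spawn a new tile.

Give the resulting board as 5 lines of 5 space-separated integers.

Answer:  4 16  4 64 32
64 32  8  0 16
32 16 32  0  0
 0 64  0  0  0
 0  0  0  0  0

Derivation:
Slide up:
col 0: [4, 0, 64, 32, 0] -> [4, 64, 32, 0, 0]
col 1: [16, 0, 32, 16, 64] -> [16, 32, 16, 64, 0]
col 2: [4, 0, 0, 8, 32] -> [4, 8, 32, 0, 0]
col 3: [0, 0, 0, 0, 64] -> [64, 0, 0, 0, 0]
col 4: [32, 8, 0, 0, 8] -> [32, 16, 0, 0, 0]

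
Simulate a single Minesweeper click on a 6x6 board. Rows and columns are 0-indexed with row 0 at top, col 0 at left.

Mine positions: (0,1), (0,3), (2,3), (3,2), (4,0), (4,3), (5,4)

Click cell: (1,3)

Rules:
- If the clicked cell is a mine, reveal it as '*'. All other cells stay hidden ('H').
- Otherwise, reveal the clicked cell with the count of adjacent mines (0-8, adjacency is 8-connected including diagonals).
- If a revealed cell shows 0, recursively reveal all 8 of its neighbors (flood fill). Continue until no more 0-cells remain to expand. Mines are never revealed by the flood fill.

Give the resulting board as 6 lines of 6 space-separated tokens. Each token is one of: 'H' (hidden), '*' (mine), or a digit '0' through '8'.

H H H H H H
H H H 2 H H
H H H H H H
H H H H H H
H H H H H H
H H H H H H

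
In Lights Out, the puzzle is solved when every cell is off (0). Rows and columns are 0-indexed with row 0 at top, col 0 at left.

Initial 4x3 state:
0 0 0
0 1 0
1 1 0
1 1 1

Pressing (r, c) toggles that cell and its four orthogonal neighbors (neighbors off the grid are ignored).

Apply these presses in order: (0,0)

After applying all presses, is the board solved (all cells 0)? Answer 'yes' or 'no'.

Answer: no

Derivation:
After press 1 at (0,0):
1 1 0
1 1 0
1 1 0
1 1 1

Lights still on: 9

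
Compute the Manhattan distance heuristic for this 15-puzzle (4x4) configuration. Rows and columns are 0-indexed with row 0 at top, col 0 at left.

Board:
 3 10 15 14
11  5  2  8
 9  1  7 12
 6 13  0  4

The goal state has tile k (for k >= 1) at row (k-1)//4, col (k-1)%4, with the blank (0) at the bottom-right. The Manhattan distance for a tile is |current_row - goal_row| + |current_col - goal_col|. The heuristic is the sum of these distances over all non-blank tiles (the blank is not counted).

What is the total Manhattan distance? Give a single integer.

Answer: 29

Derivation:
Tile 3: (0,0)->(0,2) = 2
Tile 10: (0,1)->(2,1) = 2
Tile 15: (0,2)->(3,2) = 3
Tile 14: (0,3)->(3,1) = 5
Tile 11: (1,0)->(2,2) = 3
Tile 5: (1,1)->(1,0) = 1
Tile 2: (1,2)->(0,1) = 2
Tile 8: (1,3)->(1,3) = 0
Tile 9: (2,0)->(2,0) = 0
Tile 1: (2,1)->(0,0) = 3
Tile 7: (2,2)->(1,2) = 1
Tile 12: (2,3)->(2,3) = 0
Tile 6: (3,0)->(1,1) = 3
Tile 13: (3,1)->(3,0) = 1
Tile 4: (3,3)->(0,3) = 3
Sum: 2 + 2 + 3 + 5 + 3 + 1 + 2 + 0 + 0 + 3 + 1 + 0 + 3 + 1 + 3 = 29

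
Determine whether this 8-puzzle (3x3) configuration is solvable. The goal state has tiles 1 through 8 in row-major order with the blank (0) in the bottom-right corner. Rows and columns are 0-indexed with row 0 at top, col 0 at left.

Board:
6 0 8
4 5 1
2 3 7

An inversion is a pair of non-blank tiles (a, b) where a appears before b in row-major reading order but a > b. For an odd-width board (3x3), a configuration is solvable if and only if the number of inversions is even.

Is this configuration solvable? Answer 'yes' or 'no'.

Answer: no

Derivation:
Inversions (pairs i<j in row-major order where tile[i] > tile[j] > 0): 17
17 is odd, so the puzzle is not solvable.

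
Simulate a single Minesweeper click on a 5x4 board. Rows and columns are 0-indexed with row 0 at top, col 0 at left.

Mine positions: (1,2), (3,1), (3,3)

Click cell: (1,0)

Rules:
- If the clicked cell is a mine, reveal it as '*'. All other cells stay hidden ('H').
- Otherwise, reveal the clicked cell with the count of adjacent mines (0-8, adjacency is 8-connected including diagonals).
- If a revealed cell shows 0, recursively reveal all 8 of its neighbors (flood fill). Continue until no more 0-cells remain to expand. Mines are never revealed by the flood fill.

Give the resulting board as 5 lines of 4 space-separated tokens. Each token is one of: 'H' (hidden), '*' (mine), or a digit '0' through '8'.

0 1 H H
0 1 H H
1 2 H H
H H H H
H H H H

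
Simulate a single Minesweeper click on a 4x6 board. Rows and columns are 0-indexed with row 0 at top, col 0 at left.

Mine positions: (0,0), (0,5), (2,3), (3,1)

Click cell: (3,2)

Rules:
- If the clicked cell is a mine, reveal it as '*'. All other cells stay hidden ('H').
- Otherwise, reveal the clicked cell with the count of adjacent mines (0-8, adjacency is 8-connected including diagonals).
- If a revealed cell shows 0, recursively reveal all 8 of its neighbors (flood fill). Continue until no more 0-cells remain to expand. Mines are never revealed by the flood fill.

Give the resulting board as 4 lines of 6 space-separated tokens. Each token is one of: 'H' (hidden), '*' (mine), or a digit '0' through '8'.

H H H H H H
H H H H H H
H H H H H H
H H 2 H H H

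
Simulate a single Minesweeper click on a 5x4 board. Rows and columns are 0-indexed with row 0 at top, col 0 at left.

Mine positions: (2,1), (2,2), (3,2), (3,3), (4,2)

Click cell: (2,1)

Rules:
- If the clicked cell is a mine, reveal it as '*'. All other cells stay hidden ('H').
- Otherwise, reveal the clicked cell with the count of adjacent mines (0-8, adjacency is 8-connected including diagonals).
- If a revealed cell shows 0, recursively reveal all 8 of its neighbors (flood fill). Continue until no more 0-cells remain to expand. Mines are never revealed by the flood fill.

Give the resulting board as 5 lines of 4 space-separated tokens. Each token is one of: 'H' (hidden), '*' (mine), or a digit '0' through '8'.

H H H H
H H H H
H * H H
H H H H
H H H H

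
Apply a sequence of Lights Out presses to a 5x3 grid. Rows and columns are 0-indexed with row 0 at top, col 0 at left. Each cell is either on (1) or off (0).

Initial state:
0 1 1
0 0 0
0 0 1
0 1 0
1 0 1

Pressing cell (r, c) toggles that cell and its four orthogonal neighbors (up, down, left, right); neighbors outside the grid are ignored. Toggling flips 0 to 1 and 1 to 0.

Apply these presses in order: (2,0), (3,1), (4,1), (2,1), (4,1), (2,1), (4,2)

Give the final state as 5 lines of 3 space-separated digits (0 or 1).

After press 1 at (2,0):
0 1 1
1 0 0
1 1 1
1 1 0
1 0 1

After press 2 at (3,1):
0 1 1
1 0 0
1 0 1
0 0 1
1 1 1

After press 3 at (4,1):
0 1 1
1 0 0
1 0 1
0 1 1
0 0 0

After press 4 at (2,1):
0 1 1
1 1 0
0 1 0
0 0 1
0 0 0

After press 5 at (4,1):
0 1 1
1 1 0
0 1 0
0 1 1
1 1 1

After press 6 at (2,1):
0 1 1
1 0 0
1 0 1
0 0 1
1 1 1

After press 7 at (4,2):
0 1 1
1 0 0
1 0 1
0 0 0
1 0 0

Answer: 0 1 1
1 0 0
1 0 1
0 0 0
1 0 0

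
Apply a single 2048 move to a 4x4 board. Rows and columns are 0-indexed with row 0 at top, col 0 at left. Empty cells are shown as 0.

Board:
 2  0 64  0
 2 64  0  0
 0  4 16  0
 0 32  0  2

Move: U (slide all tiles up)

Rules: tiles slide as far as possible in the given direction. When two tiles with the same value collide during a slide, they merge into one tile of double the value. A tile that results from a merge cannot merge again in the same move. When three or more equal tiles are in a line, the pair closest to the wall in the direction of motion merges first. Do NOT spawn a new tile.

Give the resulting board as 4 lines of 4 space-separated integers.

Answer:  4 64 64  2
 0  4 16  0
 0 32  0  0
 0  0  0  0

Derivation:
Slide up:
col 0: [2, 2, 0, 0] -> [4, 0, 0, 0]
col 1: [0, 64, 4, 32] -> [64, 4, 32, 0]
col 2: [64, 0, 16, 0] -> [64, 16, 0, 0]
col 3: [0, 0, 0, 2] -> [2, 0, 0, 0]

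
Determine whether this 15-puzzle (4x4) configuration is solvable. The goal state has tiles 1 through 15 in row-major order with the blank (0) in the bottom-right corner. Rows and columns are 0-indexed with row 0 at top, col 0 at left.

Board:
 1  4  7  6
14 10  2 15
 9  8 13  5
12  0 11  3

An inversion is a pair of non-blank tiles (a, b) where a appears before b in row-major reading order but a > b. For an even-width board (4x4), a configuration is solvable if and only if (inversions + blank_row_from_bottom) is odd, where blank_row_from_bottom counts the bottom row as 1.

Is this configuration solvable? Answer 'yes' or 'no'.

Answer: no

Derivation:
Inversions: 43
Blank is in row 3 (0-indexed from top), which is row 1 counting from the bottom (bottom = 1).
43 + 1 = 44, which is even, so the puzzle is not solvable.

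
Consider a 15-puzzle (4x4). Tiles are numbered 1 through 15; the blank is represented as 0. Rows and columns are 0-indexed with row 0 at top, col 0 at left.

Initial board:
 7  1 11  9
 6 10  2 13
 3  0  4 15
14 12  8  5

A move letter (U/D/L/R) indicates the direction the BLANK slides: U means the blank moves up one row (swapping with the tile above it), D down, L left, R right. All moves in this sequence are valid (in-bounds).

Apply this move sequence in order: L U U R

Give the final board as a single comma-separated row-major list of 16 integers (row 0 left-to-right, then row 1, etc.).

After move 1 (L):
 7  1 11  9
 6 10  2 13
 0  3  4 15
14 12  8  5

After move 2 (U):
 7  1 11  9
 0 10  2 13
 6  3  4 15
14 12  8  5

After move 3 (U):
 0  1 11  9
 7 10  2 13
 6  3  4 15
14 12  8  5

After move 4 (R):
 1  0 11  9
 7 10  2 13
 6  3  4 15
14 12  8  5

Answer: 1, 0, 11, 9, 7, 10, 2, 13, 6, 3, 4, 15, 14, 12, 8, 5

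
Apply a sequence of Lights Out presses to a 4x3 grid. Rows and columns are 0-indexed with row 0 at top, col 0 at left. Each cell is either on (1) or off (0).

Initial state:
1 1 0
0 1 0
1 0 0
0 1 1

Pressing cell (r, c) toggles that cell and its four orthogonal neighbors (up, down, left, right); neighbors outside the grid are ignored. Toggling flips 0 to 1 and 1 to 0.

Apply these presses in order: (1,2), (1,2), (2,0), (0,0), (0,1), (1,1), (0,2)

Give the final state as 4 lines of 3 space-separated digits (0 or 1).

After press 1 at (1,2):
1 1 1
0 0 1
1 0 1
0 1 1

After press 2 at (1,2):
1 1 0
0 1 0
1 0 0
0 1 1

After press 3 at (2,0):
1 1 0
1 1 0
0 1 0
1 1 1

After press 4 at (0,0):
0 0 0
0 1 0
0 1 0
1 1 1

After press 5 at (0,1):
1 1 1
0 0 0
0 1 0
1 1 1

After press 6 at (1,1):
1 0 1
1 1 1
0 0 0
1 1 1

After press 7 at (0,2):
1 1 0
1 1 0
0 0 0
1 1 1

Answer: 1 1 0
1 1 0
0 0 0
1 1 1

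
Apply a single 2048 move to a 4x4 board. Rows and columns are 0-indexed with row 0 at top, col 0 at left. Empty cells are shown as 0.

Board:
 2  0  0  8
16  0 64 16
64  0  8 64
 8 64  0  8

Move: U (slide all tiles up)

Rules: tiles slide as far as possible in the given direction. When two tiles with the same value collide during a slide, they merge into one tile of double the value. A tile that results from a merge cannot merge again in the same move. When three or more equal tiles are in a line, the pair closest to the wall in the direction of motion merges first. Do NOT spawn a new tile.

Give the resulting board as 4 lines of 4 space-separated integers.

Slide up:
col 0: [2, 16, 64, 8] -> [2, 16, 64, 8]
col 1: [0, 0, 0, 64] -> [64, 0, 0, 0]
col 2: [0, 64, 8, 0] -> [64, 8, 0, 0]
col 3: [8, 16, 64, 8] -> [8, 16, 64, 8]

Answer:  2 64 64  8
16  0  8 16
64  0  0 64
 8  0  0  8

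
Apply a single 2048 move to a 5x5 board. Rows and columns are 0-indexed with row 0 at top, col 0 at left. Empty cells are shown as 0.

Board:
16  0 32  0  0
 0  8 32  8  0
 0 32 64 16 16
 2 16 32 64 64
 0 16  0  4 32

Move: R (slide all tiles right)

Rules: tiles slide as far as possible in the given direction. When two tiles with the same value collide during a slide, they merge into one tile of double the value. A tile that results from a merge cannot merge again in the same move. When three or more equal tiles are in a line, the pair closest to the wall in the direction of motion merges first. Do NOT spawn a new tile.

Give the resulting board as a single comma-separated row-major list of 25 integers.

Slide right:
row 0: [16, 0, 32, 0, 0] -> [0, 0, 0, 16, 32]
row 1: [0, 8, 32, 8, 0] -> [0, 0, 8, 32, 8]
row 2: [0, 32, 64, 16, 16] -> [0, 0, 32, 64, 32]
row 3: [2, 16, 32, 64, 64] -> [0, 2, 16, 32, 128]
row 4: [0, 16, 0, 4, 32] -> [0, 0, 16, 4, 32]

Answer: 0, 0, 0, 16, 32, 0, 0, 8, 32, 8, 0, 0, 32, 64, 32, 0, 2, 16, 32, 128, 0, 0, 16, 4, 32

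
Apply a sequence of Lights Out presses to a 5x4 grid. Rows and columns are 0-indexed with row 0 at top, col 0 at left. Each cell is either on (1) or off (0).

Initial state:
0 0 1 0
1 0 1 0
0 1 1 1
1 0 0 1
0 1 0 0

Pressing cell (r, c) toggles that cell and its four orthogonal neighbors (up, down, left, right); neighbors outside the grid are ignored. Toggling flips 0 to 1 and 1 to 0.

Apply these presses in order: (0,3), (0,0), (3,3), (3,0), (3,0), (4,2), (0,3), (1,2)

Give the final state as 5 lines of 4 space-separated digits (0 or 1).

After press 1 at (0,3):
0 0 0 1
1 0 1 1
0 1 1 1
1 0 0 1
0 1 0 0

After press 2 at (0,0):
1 1 0 1
0 0 1 1
0 1 1 1
1 0 0 1
0 1 0 0

After press 3 at (3,3):
1 1 0 1
0 0 1 1
0 1 1 0
1 0 1 0
0 1 0 1

After press 4 at (3,0):
1 1 0 1
0 0 1 1
1 1 1 0
0 1 1 0
1 1 0 1

After press 5 at (3,0):
1 1 0 1
0 0 1 1
0 1 1 0
1 0 1 0
0 1 0 1

After press 6 at (4,2):
1 1 0 1
0 0 1 1
0 1 1 0
1 0 0 0
0 0 1 0

After press 7 at (0,3):
1 1 1 0
0 0 1 0
0 1 1 0
1 0 0 0
0 0 1 0

After press 8 at (1,2):
1 1 0 0
0 1 0 1
0 1 0 0
1 0 0 0
0 0 1 0

Answer: 1 1 0 0
0 1 0 1
0 1 0 0
1 0 0 0
0 0 1 0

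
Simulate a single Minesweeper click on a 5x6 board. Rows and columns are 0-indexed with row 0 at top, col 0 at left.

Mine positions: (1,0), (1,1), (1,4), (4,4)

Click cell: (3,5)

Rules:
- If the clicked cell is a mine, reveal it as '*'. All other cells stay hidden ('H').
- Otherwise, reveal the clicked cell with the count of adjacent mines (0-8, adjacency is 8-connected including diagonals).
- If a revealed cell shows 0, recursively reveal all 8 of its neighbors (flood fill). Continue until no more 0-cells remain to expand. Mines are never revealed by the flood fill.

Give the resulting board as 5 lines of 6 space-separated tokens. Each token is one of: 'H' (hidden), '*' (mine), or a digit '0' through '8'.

H H H H H H
H H H H H H
H H H H H H
H H H H H 1
H H H H H H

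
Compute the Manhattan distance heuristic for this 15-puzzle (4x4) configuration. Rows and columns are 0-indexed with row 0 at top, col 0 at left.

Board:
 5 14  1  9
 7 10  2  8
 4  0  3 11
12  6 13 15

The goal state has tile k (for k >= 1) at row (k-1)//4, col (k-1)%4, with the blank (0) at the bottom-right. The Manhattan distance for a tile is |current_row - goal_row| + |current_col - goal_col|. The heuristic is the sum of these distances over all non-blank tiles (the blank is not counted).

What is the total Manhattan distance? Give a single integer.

Tile 5: (0,0)->(1,0) = 1
Tile 14: (0,1)->(3,1) = 3
Tile 1: (0,2)->(0,0) = 2
Tile 9: (0,3)->(2,0) = 5
Tile 7: (1,0)->(1,2) = 2
Tile 10: (1,1)->(2,1) = 1
Tile 2: (1,2)->(0,1) = 2
Tile 8: (1,3)->(1,3) = 0
Tile 4: (2,0)->(0,3) = 5
Tile 3: (2,2)->(0,2) = 2
Tile 11: (2,3)->(2,2) = 1
Tile 12: (3,0)->(2,3) = 4
Tile 6: (3,1)->(1,1) = 2
Tile 13: (3,2)->(3,0) = 2
Tile 15: (3,3)->(3,2) = 1
Sum: 1 + 3 + 2 + 5 + 2 + 1 + 2 + 0 + 5 + 2 + 1 + 4 + 2 + 2 + 1 = 33

Answer: 33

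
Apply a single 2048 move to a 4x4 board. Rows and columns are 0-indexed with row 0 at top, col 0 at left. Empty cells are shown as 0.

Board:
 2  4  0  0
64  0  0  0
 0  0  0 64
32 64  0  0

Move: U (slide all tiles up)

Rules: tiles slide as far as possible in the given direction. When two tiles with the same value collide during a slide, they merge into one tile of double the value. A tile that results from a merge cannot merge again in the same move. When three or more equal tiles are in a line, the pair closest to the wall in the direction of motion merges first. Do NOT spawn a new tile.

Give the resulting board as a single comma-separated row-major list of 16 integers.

Answer: 2, 4, 0, 64, 64, 64, 0, 0, 32, 0, 0, 0, 0, 0, 0, 0

Derivation:
Slide up:
col 0: [2, 64, 0, 32] -> [2, 64, 32, 0]
col 1: [4, 0, 0, 64] -> [4, 64, 0, 0]
col 2: [0, 0, 0, 0] -> [0, 0, 0, 0]
col 3: [0, 0, 64, 0] -> [64, 0, 0, 0]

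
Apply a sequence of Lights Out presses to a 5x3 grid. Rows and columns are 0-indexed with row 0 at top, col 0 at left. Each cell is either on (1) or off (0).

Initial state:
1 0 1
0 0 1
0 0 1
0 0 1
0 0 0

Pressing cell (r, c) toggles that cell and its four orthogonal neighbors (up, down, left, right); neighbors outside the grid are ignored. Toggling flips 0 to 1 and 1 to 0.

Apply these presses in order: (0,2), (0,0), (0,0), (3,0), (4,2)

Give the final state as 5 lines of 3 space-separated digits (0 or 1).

Answer: 1 1 0
0 0 0
1 0 1
1 1 0
1 1 1

Derivation:
After press 1 at (0,2):
1 1 0
0 0 0
0 0 1
0 0 1
0 0 0

After press 2 at (0,0):
0 0 0
1 0 0
0 0 1
0 0 1
0 0 0

After press 3 at (0,0):
1 1 0
0 0 0
0 0 1
0 0 1
0 0 0

After press 4 at (3,0):
1 1 0
0 0 0
1 0 1
1 1 1
1 0 0

After press 5 at (4,2):
1 1 0
0 0 0
1 0 1
1 1 0
1 1 1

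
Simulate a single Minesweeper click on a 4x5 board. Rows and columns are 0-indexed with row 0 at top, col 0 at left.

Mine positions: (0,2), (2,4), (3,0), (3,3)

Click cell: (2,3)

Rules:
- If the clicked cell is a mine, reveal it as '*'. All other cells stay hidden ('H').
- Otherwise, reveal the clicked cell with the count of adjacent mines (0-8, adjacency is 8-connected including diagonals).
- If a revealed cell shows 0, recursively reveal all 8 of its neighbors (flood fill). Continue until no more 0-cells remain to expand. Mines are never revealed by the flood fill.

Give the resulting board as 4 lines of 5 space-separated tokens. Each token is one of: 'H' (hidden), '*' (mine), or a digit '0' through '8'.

H H H H H
H H H H H
H H H 2 H
H H H H H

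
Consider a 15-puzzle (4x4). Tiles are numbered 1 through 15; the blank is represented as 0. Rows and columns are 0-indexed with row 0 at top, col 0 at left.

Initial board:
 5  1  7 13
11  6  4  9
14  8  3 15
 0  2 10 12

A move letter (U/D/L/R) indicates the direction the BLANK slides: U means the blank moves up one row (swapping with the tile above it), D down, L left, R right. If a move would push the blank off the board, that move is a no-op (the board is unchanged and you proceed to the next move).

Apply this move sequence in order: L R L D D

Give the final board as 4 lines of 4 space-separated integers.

After move 1 (L):
 5  1  7 13
11  6  4  9
14  8  3 15
 0  2 10 12

After move 2 (R):
 5  1  7 13
11  6  4  9
14  8  3 15
 2  0 10 12

After move 3 (L):
 5  1  7 13
11  6  4  9
14  8  3 15
 0  2 10 12

After move 4 (D):
 5  1  7 13
11  6  4  9
14  8  3 15
 0  2 10 12

After move 5 (D):
 5  1  7 13
11  6  4  9
14  8  3 15
 0  2 10 12

Answer:  5  1  7 13
11  6  4  9
14  8  3 15
 0  2 10 12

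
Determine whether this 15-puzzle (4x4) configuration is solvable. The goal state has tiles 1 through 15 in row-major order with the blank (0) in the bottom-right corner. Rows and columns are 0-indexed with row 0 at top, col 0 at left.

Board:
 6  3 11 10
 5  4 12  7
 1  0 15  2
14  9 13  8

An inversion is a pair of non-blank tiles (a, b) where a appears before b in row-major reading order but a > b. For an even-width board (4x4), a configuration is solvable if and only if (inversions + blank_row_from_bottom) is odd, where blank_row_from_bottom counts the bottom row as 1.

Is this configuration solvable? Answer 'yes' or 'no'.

Answer: no

Derivation:
Inversions: 44
Blank is in row 2 (0-indexed from top), which is row 2 counting from the bottom (bottom = 1).
44 + 2 = 46, which is even, so the puzzle is not solvable.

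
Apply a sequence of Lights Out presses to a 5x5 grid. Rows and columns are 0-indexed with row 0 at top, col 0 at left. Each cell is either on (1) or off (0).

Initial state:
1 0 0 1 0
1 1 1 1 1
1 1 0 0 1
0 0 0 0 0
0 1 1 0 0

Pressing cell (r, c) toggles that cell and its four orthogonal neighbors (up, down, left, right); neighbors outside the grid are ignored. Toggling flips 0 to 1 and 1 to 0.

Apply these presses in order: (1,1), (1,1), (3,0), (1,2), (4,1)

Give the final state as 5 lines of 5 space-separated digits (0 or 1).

After press 1 at (1,1):
1 1 0 1 0
0 0 0 1 1
1 0 0 0 1
0 0 0 0 0
0 1 1 0 0

After press 2 at (1,1):
1 0 0 1 0
1 1 1 1 1
1 1 0 0 1
0 0 0 0 0
0 1 1 0 0

After press 3 at (3,0):
1 0 0 1 0
1 1 1 1 1
0 1 0 0 1
1 1 0 0 0
1 1 1 0 0

After press 4 at (1,2):
1 0 1 1 0
1 0 0 0 1
0 1 1 0 1
1 1 0 0 0
1 1 1 0 0

After press 5 at (4,1):
1 0 1 1 0
1 0 0 0 1
0 1 1 0 1
1 0 0 0 0
0 0 0 0 0

Answer: 1 0 1 1 0
1 0 0 0 1
0 1 1 0 1
1 0 0 0 0
0 0 0 0 0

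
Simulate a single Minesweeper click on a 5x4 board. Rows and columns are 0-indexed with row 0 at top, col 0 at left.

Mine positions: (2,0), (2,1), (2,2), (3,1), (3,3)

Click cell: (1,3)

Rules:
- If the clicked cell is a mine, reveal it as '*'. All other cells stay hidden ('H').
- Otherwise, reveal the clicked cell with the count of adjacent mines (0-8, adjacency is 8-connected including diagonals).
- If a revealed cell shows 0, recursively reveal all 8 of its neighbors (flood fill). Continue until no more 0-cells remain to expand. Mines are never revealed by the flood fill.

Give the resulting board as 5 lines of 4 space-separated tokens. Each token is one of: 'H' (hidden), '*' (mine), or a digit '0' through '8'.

H H H H
H H H 1
H H H H
H H H H
H H H H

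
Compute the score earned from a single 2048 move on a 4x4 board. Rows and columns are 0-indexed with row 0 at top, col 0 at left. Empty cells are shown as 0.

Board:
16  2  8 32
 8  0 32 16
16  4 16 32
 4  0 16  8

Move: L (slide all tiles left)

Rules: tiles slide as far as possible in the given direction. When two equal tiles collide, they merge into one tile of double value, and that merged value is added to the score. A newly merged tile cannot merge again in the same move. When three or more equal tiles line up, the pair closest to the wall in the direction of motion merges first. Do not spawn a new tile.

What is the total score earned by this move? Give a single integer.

Answer: 0

Derivation:
Slide left:
row 0: [16, 2, 8, 32] -> [16, 2, 8, 32]  score +0 (running 0)
row 1: [8, 0, 32, 16] -> [8, 32, 16, 0]  score +0 (running 0)
row 2: [16, 4, 16, 32] -> [16, 4, 16, 32]  score +0 (running 0)
row 3: [4, 0, 16, 8] -> [4, 16, 8, 0]  score +0 (running 0)
Board after move:
16  2  8 32
 8 32 16  0
16  4 16 32
 4 16  8  0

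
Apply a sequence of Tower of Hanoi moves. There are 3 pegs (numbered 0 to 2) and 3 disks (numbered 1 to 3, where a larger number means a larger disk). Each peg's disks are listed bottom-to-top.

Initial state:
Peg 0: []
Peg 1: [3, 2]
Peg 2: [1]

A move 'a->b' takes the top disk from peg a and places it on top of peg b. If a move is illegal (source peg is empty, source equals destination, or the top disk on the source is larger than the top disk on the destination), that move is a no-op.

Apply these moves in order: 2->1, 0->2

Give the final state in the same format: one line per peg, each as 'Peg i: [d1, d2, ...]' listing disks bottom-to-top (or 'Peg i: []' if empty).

After move 1 (2->1):
Peg 0: []
Peg 1: [3, 2, 1]
Peg 2: []

After move 2 (0->2):
Peg 0: []
Peg 1: [3, 2, 1]
Peg 2: []

Answer: Peg 0: []
Peg 1: [3, 2, 1]
Peg 2: []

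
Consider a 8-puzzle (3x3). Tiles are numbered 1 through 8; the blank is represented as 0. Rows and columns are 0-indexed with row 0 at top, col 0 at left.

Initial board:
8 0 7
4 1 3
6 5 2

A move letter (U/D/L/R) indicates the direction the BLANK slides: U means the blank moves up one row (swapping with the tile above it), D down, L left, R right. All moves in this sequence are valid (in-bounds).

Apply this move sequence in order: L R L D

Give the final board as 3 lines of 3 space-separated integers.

After move 1 (L):
0 8 7
4 1 3
6 5 2

After move 2 (R):
8 0 7
4 1 3
6 5 2

After move 3 (L):
0 8 7
4 1 3
6 5 2

After move 4 (D):
4 8 7
0 1 3
6 5 2

Answer: 4 8 7
0 1 3
6 5 2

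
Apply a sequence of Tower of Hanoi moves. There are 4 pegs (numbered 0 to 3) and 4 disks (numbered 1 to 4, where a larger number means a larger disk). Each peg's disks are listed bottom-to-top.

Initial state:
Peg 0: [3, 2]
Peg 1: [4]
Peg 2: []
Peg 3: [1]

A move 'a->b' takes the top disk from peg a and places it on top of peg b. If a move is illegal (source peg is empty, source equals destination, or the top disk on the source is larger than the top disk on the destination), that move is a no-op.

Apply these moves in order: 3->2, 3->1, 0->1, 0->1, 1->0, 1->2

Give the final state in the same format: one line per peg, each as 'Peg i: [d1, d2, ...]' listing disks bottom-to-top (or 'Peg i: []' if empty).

After move 1 (3->2):
Peg 0: [3, 2]
Peg 1: [4]
Peg 2: [1]
Peg 3: []

After move 2 (3->1):
Peg 0: [3, 2]
Peg 1: [4]
Peg 2: [1]
Peg 3: []

After move 3 (0->1):
Peg 0: [3]
Peg 1: [4, 2]
Peg 2: [1]
Peg 3: []

After move 4 (0->1):
Peg 0: [3]
Peg 1: [4, 2]
Peg 2: [1]
Peg 3: []

After move 5 (1->0):
Peg 0: [3, 2]
Peg 1: [4]
Peg 2: [1]
Peg 3: []

After move 6 (1->2):
Peg 0: [3, 2]
Peg 1: [4]
Peg 2: [1]
Peg 3: []

Answer: Peg 0: [3, 2]
Peg 1: [4]
Peg 2: [1]
Peg 3: []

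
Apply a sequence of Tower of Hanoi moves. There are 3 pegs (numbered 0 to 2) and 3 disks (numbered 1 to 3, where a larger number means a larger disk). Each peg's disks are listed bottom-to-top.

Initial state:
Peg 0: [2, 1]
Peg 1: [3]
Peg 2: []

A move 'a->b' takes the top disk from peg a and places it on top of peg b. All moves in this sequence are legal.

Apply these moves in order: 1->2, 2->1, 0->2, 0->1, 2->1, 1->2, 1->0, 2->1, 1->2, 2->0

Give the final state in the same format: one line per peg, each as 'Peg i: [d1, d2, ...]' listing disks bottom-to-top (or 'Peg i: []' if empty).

After move 1 (1->2):
Peg 0: [2, 1]
Peg 1: []
Peg 2: [3]

After move 2 (2->1):
Peg 0: [2, 1]
Peg 1: [3]
Peg 2: []

After move 3 (0->2):
Peg 0: [2]
Peg 1: [3]
Peg 2: [1]

After move 4 (0->1):
Peg 0: []
Peg 1: [3, 2]
Peg 2: [1]

After move 5 (2->1):
Peg 0: []
Peg 1: [3, 2, 1]
Peg 2: []

After move 6 (1->2):
Peg 0: []
Peg 1: [3, 2]
Peg 2: [1]

After move 7 (1->0):
Peg 0: [2]
Peg 1: [3]
Peg 2: [1]

After move 8 (2->1):
Peg 0: [2]
Peg 1: [3, 1]
Peg 2: []

After move 9 (1->2):
Peg 0: [2]
Peg 1: [3]
Peg 2: [1]

After move 10 (2->0):
Peg 0: [2, 1]
Peg 1: [3]
Peg 2: []

Answer: Peg 0: [2, 1]
Peg 1: [3]
Peg 2: []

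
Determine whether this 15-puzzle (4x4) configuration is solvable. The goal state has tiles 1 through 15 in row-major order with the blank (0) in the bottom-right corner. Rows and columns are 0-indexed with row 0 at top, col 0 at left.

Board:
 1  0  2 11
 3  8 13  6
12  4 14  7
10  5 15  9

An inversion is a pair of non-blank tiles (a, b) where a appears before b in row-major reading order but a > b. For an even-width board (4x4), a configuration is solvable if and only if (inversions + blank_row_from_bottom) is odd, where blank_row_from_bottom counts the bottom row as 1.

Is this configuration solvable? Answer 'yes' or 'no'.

Inversions: 34
Blank is in row 0 (0-indexed from top), which is row 4 counting from the bottom (bottom = 1).
34 + 4 = 38, which is even, so the puzzle is not solvable.

Answer: no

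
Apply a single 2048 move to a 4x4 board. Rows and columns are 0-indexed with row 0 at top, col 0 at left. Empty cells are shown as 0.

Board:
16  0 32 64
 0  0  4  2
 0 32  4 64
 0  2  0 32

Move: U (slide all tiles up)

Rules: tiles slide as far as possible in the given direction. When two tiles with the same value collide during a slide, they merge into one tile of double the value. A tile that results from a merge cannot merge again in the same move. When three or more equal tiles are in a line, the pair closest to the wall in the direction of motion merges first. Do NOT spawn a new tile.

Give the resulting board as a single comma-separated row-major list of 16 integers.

Slide up:
col 0: [16, 0, 0, 0] -> [16, 0, 0, 0]
col 1: [0, 0, 32, 2] -> [32, 2, 0, 0]
col 2: [32, 4, 4, 0] -> [32, 8, 0, 0]
col 3: [64, 2, 64, 32] -> [64, 2, 64, 32]

Answer: 16, 32, 32, 64, 0, 2, 8, 2, 0, 0, 0, 64, 0, 0, 0, 32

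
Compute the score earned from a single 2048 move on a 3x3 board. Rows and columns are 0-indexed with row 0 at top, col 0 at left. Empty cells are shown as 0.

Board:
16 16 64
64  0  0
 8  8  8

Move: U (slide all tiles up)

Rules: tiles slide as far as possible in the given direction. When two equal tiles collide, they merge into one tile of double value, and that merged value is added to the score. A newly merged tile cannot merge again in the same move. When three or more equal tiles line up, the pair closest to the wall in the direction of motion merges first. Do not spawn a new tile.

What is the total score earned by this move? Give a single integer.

Answer: 0

Derivation:
Slide up:
col 0: [16, 64, 8] -> [16, 64, 8]  score +0 (running 0)
col 1: [16, 0, 8] -> [16, 8, 0]  score +0 (running 0)
col 2: [64, 0, 8] -> [64, 8, 0]  score +0 (running 0)
Board after move:
16 16 64
64  8  8
 8  0  0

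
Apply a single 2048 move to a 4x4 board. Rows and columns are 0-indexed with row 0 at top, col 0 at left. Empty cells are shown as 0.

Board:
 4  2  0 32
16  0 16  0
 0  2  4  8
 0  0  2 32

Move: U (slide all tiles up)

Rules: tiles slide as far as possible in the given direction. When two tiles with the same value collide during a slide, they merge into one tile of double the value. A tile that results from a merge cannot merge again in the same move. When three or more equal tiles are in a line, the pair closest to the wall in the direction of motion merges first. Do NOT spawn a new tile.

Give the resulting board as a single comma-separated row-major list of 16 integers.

Answer: 4, 4, 16, 32, 16, 0, 4, 8, 0, 0, 2, 32, 0, 0, 0, 0

Derivation:
Slide up:
col 0: [4, 16, 0, 0] -> [4, 16, 0, 0]
col 1: [2, 0, 2, 0] -> [4, 0, 0, 0]
col 2: [0, 16, 4, 2] -> [16, 4, 2, 0]
col 3: [32, 0, 8, 32] -> [32, 8, 32, 0]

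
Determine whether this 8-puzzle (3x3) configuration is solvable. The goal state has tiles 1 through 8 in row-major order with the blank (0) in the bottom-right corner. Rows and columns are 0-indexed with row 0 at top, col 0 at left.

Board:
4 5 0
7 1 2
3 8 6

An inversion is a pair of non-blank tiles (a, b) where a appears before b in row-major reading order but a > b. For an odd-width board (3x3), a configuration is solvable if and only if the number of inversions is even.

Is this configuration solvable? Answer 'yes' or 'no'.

Answer: no

Derivation:
Inversions (pairs i<j in row-major order where tile[i] > tile[j] > 0): 11
11 is odd, so the puzzle is not solvable.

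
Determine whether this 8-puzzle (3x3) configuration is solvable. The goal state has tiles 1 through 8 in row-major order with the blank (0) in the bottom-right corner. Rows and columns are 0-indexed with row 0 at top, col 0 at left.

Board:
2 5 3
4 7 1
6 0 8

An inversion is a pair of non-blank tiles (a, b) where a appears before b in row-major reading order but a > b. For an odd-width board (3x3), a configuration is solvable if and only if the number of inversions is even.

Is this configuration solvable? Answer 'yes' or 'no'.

Answer: yes

Derivation:
Inversions (pairs i<j in row-major order where tile[i] > tile[j] > 0): 8
8 is even, so the puzzle is solvable.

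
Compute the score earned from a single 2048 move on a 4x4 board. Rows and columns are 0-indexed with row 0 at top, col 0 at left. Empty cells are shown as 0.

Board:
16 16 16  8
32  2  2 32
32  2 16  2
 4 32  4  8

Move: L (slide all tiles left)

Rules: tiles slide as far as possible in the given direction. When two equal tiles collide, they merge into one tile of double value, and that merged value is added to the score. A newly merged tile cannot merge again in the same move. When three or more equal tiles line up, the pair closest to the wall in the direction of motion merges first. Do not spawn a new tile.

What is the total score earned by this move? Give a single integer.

Answer: 36

Derivation:
Slide left:
row 0: [16, 16, 16, 8] -> [32, 16, 8, 0]  score +32 (running 32)
row 1: [32, 2, 2, 32] -> [32, 4, 32, 0]  score +4 (running 36)
row 2: [32, 2, 16, 2] -> [32, 2, 16, 2]  score +0 (running 36)
row 3: [4, 32, 4, 8] -> [4, 32, 4, 8]  score +0 (running 36)
Board after move:
32 16  8  0
32  4 32  0
32  2 16  2
 4 32  4  8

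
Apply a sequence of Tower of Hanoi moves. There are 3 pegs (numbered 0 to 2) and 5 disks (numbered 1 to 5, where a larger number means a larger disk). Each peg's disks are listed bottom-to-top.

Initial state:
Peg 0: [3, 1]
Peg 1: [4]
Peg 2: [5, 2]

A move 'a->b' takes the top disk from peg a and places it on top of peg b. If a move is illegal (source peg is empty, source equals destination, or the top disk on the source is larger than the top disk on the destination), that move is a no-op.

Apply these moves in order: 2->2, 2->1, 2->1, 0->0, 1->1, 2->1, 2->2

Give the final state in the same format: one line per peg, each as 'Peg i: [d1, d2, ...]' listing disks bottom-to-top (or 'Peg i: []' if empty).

After move 1 (2->2):
Peg 0: [3, 1]
Peg 1: [4]
Peg 2: [5, 2]

After move 2 (2->1):
Peg 0: [3, 1]
Peg 1: [4, 2]
Peg 2: [5]

After move 3 (2->1):
Peg 0: [3, 1]
Peg 1: [4, 2]
Peg 2: [5]

After move 4 (0->0):
Peg 0: [3, 1]
Peg 1: [4, 2]
Peg 2: [5]

After move 5 (1->1):
Peg 0: [3, 1]
Peg 1: [4, 2]
Peg 2: [5]

After move 6 (2->1):
Peg 0: [3, 1]
Peg 1: [4, 2]
Peg 2: [5]

After move 7 (2->2):
Peg 0: [3, 1]
Peg 1: [4, 2]
Peg 2: [5]

Answer: Peg 0: [3, 1]
Peg 1: [4, 2]
Peg 2: [5]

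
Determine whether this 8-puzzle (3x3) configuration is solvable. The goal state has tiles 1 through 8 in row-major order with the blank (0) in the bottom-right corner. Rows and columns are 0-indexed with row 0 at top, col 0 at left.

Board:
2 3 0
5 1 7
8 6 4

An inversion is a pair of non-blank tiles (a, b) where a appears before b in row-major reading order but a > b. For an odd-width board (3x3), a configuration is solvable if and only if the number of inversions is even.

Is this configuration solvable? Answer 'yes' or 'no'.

Inversions (pairs i<j in row-major order where tile[i] > tile[j] > 0): 9
9 is odd, so the puzzle is not solvable.

Answer: no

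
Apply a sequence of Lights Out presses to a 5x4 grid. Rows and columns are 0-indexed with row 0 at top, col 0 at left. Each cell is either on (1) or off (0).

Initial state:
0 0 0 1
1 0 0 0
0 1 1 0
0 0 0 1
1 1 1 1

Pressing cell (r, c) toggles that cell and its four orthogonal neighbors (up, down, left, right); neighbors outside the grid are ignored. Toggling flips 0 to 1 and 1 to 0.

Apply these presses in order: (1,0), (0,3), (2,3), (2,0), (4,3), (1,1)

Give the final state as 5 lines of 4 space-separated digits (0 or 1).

Answer: 1 1 1 0
0 0 1 0
0 1 0 1
1 0 0 1
1 1 0 0

Derivation:
After press 1 at (1,0):
1 0 0 1
0 1 0 0
1 1 1 0
0 0 0 1
1 1 1 1

After press 2 at (0,3):
1 0 1 0
0 1 0 1
1 1 1 0
0 0 0 1
1 1 1 1

After press 3 at (2,3):
1 0 1 0
0 1 0 0
1 1 0 1
0 0 0 0
1 1 1 1

After press 4 at (2,0):
1 0 1 0
1 1 0 0
0 0 0 1
1 0 0 0
1 1 1 1

After press 5 at (4,3):
1 0 1 0
1 1 0 0
0 0 0 1
1 0 0 1
1 1 0 0

After press 6 at (1,1):
1 1 1 0
0 0 1 0
0 1 0 1
1 0 0 1
1 1 0 0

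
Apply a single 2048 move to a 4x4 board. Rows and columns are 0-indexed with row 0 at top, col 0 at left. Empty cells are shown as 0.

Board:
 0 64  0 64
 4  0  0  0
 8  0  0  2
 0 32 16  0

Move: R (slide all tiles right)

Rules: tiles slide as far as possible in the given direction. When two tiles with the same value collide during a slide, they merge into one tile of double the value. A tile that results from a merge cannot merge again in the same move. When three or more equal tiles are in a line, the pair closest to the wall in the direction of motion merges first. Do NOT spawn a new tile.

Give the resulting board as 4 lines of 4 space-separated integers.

Slide right:
row 0: [0, 64, 0, 64] -> [0, 0, 0, 128]
row 1: [4, 0, 0, 0] -> [0, 0, 0, 4]
row 2: [8, 0, 0, 2] -> [0, 0, 8, 2]
row 3: [0, 32, 16, 0] -> [0, 0, 32, 16]

Answer:   0   0   0 128
  0   0   0   4
  0   0   8   2
  0   0  32  16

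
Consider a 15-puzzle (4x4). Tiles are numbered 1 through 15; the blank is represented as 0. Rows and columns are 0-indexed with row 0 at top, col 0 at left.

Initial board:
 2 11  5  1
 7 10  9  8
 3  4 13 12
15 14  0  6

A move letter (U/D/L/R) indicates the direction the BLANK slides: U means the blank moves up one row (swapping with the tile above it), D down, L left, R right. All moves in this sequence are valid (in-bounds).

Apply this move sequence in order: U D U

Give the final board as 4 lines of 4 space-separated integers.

Answer:  2 11  5  1
 7 10  9  8
 3  4  0 12
15 14 13  6

Derivation:
After move 1 (U):
 2 11  5  1
 7 10  9  8
 3  4  0 12
15 14 13  6

After move 2 (D):
 2 11  5  1
 7 10  9  8
 3  4 13 12
15 14  0  6

After move 3 (U):
 2 11  5  1
 7 10  9  8
 3  4  0 12
15 14 13  6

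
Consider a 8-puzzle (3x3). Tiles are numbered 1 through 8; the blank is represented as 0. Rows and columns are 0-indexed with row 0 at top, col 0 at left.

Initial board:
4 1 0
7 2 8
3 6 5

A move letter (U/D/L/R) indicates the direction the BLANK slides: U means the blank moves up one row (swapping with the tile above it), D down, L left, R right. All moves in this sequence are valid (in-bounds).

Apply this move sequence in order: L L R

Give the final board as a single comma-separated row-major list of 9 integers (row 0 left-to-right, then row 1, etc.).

Answer: 4, 0, 1, 7, 2, 8, 3, 6, 5

Derivation:
After move 1 (L):
4 0 1
7 2 8
3 6 5

After move 2 (L):
0 4 1
7 2 8
3 6 5

After move 3 (R):
4 0 1
7 2 8
3 6 5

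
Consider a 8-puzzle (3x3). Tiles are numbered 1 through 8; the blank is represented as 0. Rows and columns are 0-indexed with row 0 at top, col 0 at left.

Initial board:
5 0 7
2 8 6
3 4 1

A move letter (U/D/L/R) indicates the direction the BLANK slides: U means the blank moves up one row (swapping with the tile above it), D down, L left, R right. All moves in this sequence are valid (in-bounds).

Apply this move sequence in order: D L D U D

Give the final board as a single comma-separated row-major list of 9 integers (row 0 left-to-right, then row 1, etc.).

After move 1 (D):
5 8 7
2 0 6
3 4 1

After move 2 (L):
5 8 7
0 2 6
3 4 1

After move 3 (D):
5 8 7
3 2 6
0 4 1

After move 4 (U):
5 8 7
0 2 6
3 4 1

After move 5 (D):
5 8 7
3 2 6
0 4 1

Answer: 5, 8, 7, 3, 2, 6, 0, 4, 1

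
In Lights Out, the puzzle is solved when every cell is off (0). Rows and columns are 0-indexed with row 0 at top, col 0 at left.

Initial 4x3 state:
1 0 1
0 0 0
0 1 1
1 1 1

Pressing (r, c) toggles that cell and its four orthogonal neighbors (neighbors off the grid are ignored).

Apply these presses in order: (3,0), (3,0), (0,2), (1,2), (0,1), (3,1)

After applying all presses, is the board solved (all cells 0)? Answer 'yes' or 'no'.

After press 1 at (3,0):
1 0 1
0 0 0
1 1 1
0 0 1

After press 2 at (3,0):
1 0 1
0 0 0
0 1 1
1 1 1

After press 3 at (0,2):
1 1 0
0 0 1
0 1 1
1 1 1

After press 4 at (1,2):
1 1 1
0 1 0
0 1 0
1 1 1

After press 5 at (0,1):
0 0 0
0 0 0
0 1 0
1 1 1

After press 6 at (3,1):
0 0 0
0 0 0
0 0 0
0 0 0

Lights still on: 0

Answer: yes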